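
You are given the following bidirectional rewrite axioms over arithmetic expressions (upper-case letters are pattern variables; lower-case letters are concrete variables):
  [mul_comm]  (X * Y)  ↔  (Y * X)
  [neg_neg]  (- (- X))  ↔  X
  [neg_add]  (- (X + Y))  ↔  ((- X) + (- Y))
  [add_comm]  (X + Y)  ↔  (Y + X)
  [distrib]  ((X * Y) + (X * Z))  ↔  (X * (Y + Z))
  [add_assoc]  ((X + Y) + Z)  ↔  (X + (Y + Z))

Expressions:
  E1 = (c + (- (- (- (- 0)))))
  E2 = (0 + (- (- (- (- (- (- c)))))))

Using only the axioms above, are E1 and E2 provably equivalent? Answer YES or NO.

YES

(1) (- (- 0))  =[neg_neg →]=  0    ⊢ (c + (- (- 0)))
(2) (- (- 0))  =[neg_neg →]=  0    ⊢ (c + 0)
(3) (c + 0)  =[add_comm →]=  (0 + c)
(4) c  =[neg_neg ←]=  (- (- c))    ⊢ (0 + (- (- c)))
(5) (- (- c))  =[neg_neg ←]=  (- (- (- (- c))))    ⊢ (0 + (- (- (- (- c)))))
(6) c  =[neg_neg ←]=  (- (- c))    ⊢ E2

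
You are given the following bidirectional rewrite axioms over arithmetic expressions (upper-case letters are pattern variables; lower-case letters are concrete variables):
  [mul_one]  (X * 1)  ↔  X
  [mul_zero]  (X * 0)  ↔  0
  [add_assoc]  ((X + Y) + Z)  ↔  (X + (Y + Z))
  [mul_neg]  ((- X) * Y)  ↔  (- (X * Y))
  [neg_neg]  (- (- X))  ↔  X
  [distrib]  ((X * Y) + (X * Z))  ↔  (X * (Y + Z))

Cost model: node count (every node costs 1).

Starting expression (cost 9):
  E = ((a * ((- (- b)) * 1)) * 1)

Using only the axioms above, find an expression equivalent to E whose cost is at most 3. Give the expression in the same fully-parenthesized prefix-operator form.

(1) (- (- b))  =[neg_neg →]=  b    ⊢ ((a * (b * 1)) * 1)
(2) (b * 1)  =[mul_one →]=  b    ⊢ ((a * b) * 1)
(3) ((a * b) * 1)  =[mul_one →]=  (a * b)    ⊢ cost 3, within 3

(a * b)   [cost 3]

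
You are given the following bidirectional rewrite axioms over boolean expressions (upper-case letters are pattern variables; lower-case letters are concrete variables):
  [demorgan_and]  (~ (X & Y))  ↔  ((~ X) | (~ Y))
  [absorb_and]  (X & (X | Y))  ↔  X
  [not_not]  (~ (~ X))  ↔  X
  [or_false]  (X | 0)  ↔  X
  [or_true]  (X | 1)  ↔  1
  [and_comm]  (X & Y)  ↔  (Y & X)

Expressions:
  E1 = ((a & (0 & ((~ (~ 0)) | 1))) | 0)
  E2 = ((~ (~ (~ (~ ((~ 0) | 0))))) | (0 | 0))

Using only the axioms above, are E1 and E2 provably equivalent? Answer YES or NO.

NO

Every axiom is a valid identity, so a rewrite proof would force E1 and E2 to agree under every assignment.
At a=0: E1 = 0 but E2 = 1; they differ, so no derivation exists.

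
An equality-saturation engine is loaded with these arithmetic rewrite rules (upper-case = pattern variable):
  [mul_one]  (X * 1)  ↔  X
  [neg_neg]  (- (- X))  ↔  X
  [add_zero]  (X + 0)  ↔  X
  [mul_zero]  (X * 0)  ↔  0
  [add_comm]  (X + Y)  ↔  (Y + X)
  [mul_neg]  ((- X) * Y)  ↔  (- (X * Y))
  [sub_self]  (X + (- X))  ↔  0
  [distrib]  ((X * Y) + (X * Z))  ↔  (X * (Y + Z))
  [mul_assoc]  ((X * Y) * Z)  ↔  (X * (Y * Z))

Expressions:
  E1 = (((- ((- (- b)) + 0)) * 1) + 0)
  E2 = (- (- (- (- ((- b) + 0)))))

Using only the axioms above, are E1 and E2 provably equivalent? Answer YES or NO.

step 1: mul_one (→) rewrites ((- ((- (- b)) + 0)) * 1) into (- ((- (- b)) + 0)), now ((- ((- (- b)) + 0)) + 0)
step 2: neg_neg (→) rewrites (- (- b)) into b, now ((- (b + 0)) + 0)
step 3: add_zero (→) rewrites (b + 0) into b, now ((- b) + 0)
step 4: add_zero (→) rewrites ((- b) + 0) into (- b)
step 5: neg_neg (←) rewrites b into (- (- b)), now (- (- (- b)))
step 6: neg_neg (←) rewrites (- b) into (- (- (- b))), now (- (- (- (- (- b)))))
step 7: add_zero (←) rewrites (- b) into ((- b) + 0), which is E2

YES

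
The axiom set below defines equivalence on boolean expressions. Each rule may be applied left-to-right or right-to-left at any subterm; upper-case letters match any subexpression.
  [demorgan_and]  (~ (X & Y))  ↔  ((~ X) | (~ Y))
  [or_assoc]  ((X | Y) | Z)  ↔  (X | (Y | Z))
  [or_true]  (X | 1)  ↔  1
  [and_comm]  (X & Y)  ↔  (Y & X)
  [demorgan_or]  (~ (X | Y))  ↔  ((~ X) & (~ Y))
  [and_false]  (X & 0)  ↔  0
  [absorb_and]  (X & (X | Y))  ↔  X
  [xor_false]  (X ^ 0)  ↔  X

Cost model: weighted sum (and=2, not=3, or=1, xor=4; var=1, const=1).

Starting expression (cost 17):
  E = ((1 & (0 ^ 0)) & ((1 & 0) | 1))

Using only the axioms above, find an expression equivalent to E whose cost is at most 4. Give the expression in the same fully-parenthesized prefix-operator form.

(1 & 0)   [cost 4]

(1) (0 ^ 0)  =[xor_false →]=  0    ⊢ ((1 & 0) & ((1 & 0) | 1))
(2) ((1 & 0) & ((1 & 0) | 1))  =[absorb_and →]=  (1 & 0)    ⊢ cost 4, within 4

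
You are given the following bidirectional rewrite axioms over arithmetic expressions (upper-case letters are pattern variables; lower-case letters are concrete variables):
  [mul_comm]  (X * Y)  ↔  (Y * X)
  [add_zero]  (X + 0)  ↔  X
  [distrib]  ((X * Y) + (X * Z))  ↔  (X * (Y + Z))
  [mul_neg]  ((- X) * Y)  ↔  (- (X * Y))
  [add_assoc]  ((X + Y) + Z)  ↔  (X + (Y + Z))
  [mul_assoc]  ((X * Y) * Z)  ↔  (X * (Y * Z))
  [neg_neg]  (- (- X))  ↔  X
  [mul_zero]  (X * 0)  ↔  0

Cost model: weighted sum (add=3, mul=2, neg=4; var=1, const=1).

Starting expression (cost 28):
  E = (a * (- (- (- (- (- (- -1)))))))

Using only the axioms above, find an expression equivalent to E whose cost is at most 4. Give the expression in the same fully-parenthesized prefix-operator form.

(a * -1)   [cost 4]

1. [neg_neg →] (- (- (- (- -1))))  →  (- (- -1));  E = (a * (- (- (- (- -1)))))
2. [neg_neg →] (- (- (- -1)))  →  (- -1);  E = (a * (- (- -1)))
3. [neg_neg →] (- (- -1))  →  -1;  cost 4 ≤ 4, done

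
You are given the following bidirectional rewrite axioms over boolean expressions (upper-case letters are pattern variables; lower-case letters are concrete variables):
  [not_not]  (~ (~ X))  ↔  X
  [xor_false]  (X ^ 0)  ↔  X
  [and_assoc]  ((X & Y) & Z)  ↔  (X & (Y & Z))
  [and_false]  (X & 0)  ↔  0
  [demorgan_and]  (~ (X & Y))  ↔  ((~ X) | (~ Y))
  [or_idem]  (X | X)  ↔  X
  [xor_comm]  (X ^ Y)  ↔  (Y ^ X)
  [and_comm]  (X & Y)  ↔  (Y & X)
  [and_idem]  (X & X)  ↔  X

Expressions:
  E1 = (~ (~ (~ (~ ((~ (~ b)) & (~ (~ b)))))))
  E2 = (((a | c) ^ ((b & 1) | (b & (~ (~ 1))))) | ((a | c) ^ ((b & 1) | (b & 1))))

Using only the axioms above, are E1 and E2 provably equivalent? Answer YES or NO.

The axioms are sound identities: if E1 ↔* E2 then E1 and E2 evaluate identically under any assignment.
Under a=0, b=0, c=1: E1 evaluates to 0, E2 to 1. Distinct ⇒ no rewrite sequence connects them.

NO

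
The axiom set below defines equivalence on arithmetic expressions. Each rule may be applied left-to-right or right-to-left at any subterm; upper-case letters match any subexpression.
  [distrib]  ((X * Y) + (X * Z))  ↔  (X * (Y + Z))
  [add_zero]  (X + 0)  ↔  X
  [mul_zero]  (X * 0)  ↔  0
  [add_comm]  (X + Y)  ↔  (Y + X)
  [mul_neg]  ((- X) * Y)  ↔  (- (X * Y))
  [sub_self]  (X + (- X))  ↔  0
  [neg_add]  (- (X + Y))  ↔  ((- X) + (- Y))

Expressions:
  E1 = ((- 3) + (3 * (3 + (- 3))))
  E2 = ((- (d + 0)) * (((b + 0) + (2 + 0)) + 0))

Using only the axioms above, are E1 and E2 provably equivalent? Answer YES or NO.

Every axiom is a valid identity, so a rewrite proof would force E1 and E2 to agree under every assignment.
At b=0, d=0: E1 = -3 but E2 = 0; they differ, so no derivation exists.

NO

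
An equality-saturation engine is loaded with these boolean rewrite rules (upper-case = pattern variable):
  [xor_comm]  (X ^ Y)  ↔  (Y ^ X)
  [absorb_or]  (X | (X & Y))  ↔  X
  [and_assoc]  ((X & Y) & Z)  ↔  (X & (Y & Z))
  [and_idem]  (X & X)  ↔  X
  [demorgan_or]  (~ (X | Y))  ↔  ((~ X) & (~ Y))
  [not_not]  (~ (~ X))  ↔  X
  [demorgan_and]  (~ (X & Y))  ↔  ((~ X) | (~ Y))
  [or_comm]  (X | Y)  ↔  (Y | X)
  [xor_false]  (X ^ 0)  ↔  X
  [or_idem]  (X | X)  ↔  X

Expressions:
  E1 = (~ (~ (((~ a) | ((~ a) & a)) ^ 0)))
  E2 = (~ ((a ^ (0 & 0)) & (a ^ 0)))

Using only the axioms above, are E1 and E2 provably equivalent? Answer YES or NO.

(1) (((~ a) | ((~ a) & a)) ^ 0)  =[xor_false →]=  ((~ a) | ((~ a) & a))    ⊢ (~ (~ ((~ a) | ((~ a) & a))))
(2) ((~ a) | ((~ a) & a))  =[absorb_or →]=  (~ a)    ⊢ (~ (~ (~ a)))
(3) (~ (~ a))  =[not_not →]=  a    ⊢ (~ a)
(4) a  =[xor_false ←]=  (a ^ 0)    ⊢ (~ (a ^ 0))
(5) (a ^ 0)  =[and_idem ←]=  ((a ^ 0) & (a ^ 0))    ⊢ (~ ((a ^ 0) & (a ^ 0)))
(6) 0  =[and_idem ←]=  (0 & 0)    ⊢ E2

YES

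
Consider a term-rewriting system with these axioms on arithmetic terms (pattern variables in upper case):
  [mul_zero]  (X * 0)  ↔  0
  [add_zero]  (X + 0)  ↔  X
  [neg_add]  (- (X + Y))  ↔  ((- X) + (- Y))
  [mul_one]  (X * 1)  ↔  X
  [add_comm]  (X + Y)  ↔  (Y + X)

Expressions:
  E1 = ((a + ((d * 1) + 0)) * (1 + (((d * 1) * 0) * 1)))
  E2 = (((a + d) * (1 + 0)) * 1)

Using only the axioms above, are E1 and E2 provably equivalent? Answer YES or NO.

YES

(1) (d * 1)  =[mul_one →]=  d    ⊢ ((a + ((d * 1) + 0)) * (1 + ((d * 0) * 1)))
(2) (d * 1)  =[mul_one →]=  d    ⊢ ((a + (d + 0)) * (1 + ((d * 0) * 1)))
(3) (d * 0)  =[mul_zero →]=  0    ⊢ ((a + (d + 0)) * (1 + (0 * 1)))
(4) (0 * 1)  =[mul_one →]=  0    ⊢ ((a + (d + 0)) * (1 + 0))
(5) (1 + 0)  =[add_zero →]=  1    ⊢ ((a + (d + 0)) * 1)
(6) ((a + (d + 0)) * 1)  =[mul_one →]=  (a + (d + 0))
(7) (d + 0)  =[add_zero →]=  d    ⊢ (a + d)
(8) (a + d)  =[mul_one ←]=  ((a + d) * 1)
(9) (a + d)  =[mul_one ←]=  ((a + d) * 1)    ⊢ (((a + d) * 1) * 1)
(10) 1  =[add_zero ←]=  (1 + 0)    ⊢ E2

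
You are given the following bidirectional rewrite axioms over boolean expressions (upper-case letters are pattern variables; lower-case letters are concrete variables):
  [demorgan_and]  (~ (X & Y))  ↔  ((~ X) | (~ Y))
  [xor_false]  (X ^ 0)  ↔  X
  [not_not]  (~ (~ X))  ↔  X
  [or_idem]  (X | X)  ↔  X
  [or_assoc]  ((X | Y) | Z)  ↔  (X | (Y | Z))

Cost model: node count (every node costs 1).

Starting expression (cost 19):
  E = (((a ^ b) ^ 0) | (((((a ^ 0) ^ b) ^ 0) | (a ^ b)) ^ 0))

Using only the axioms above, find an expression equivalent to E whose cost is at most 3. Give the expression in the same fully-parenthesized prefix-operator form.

(a ^ b)   [cost 3]

(1) (((a ^ 0) ^ b) ^ 0)  =[xor_false →]=  ((a ^ 0) ^ b)    ⊢ (((a ^ b) ^ 0) | ((((a ^ 0) ^ b) | (a ^ b)) ^ 0))
(2) (a ^ 0)  =[xor_false →]=  a    ⊢ (((a ^ b) ^ 0) | (((a ^ b) | (a ^ b)) ^ 0))
(3) ((a ^ b) | (a ^ b))  =[or_idem →]=  (a ^ b)    ⊢ (((a ^ b) ^ 0) | ((a ^ b) ^ 0))
(4) (((a ^ b) ^ 0) | ((a ^ b) ^ 0))  =[or_idem →]=  ((a ^ b) ^ 0)
(5) ((a ^ b) ^ 0)  =[xor_false →]=  (a ^ b)    ⊢ cost 3, within 3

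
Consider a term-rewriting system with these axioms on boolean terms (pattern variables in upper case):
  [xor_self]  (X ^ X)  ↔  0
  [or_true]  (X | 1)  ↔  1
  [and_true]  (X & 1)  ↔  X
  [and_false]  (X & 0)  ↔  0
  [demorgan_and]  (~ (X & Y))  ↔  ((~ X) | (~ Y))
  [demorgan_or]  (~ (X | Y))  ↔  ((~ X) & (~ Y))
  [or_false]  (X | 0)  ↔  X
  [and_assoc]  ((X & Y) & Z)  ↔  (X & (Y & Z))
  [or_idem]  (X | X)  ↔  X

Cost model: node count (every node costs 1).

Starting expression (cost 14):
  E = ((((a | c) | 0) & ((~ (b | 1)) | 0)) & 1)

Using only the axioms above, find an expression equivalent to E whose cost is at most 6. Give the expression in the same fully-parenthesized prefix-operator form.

((a | c) & (~ 1))   [cost 6]

step 1: or_false (→) rewrites ((~ (b | 1)) | 0) into (~ (b | 1)), now ((((a | c) | 0) & (~ (b | 1))) & 1)
step 2: or_false (→) rewrites ((a | c) | 0) into (a | c), now (((a | c) & (~ (b | 1))) & 1)
step 3: and_assoc (→) rewrites (((a | c) & (~ (b | 1))) & 1) into ((a | c) & ((~ (b | 1)) & 1))
step 4: or_true (→) rewrites (b | 1) into 1, now ((a | c) & ((~ 1) & 1))
step 5: and_true (→) rewrites ((~ 1) & 1) into (~ 1), reaching cost 6 (bound 6)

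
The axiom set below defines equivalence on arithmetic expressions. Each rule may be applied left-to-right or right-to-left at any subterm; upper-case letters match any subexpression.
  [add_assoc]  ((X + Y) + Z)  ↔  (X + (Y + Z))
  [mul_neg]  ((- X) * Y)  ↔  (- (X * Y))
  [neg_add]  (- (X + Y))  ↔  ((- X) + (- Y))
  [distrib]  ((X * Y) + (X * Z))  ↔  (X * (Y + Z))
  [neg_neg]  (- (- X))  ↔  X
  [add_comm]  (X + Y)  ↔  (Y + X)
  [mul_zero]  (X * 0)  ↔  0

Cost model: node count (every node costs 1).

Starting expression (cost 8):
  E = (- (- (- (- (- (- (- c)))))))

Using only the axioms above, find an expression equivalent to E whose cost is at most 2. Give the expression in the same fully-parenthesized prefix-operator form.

(- c)   [cost 2]

(1) (- (- c))  =[neg_neg →]=  c    ⊢ (- (- (- (- (- c)))))
(2) (- (- (- (- (- c)))))  =[neg_neg →]=  (- (- (- c)))
(3) (- (- c))  =[neg_neg →]=  c    ⊢ cost 2, within 2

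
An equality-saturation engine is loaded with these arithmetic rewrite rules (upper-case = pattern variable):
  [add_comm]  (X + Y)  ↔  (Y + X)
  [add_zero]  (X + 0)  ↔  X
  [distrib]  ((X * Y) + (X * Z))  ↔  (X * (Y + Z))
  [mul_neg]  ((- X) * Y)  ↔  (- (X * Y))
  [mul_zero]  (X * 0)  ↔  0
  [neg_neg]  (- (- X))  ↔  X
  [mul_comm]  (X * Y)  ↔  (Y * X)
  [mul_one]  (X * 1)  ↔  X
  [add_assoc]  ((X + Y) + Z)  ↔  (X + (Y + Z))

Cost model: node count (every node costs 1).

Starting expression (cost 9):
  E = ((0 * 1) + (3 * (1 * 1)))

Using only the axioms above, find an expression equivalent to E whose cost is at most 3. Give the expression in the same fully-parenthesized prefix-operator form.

(0 + 3)   [cost 3]

1. [mul_one →] (1 * 1)  →  1;  E = ((0 * 1) + (3 * 1))
2. [mul_one →] (0 * 1)  →  0;  E = (0 + (3 * 1))
3. [mul_one →] (3 * 1)  →  3;  cost 3 ≤ 3, done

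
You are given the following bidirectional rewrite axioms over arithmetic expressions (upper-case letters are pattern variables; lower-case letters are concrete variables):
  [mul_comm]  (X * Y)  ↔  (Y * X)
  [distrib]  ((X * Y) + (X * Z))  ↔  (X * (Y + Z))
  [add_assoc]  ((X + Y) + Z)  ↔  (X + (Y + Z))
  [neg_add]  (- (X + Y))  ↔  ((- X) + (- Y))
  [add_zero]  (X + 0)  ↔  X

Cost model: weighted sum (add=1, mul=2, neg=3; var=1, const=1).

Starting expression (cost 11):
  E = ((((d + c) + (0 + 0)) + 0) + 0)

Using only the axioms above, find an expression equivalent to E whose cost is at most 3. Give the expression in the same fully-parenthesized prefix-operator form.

(d + c)   [cost 3]

1. [add_zero →] (((d + c) + (0 + 0)) + 0)  →  ((d + c) + (0 + 0));  E = (((d + c) + (0 + 0)) + 0)
2. [add_zero →] (0 + 0)  →  0;  E = (((d + c) + 0) + 0)
3. [add_zero →] (((d + c) + 0) + 0)  →  ((d + c) + 0)
4. [add_zero →] ((d + c) + 0)  →  (d + c);  cost 3 ≤ 3, done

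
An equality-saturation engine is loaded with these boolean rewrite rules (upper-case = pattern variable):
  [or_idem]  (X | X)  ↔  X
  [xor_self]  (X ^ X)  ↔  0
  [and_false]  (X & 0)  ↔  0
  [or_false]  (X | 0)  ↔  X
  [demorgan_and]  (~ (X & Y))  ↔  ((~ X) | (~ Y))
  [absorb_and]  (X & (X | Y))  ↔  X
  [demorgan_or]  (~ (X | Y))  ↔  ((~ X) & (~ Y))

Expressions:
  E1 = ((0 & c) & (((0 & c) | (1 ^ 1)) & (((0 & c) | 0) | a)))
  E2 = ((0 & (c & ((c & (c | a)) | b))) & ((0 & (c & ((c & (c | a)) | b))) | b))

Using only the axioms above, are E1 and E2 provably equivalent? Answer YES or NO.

step 1: xor_self (→) rewrites (1 ^ 1) into 0, now ((0 & c) & (((0 & c) | 0) & (((0 & c) | 0) | a)))
step 2: absorb_and (→) rewrites (((0 & c) | 0) & (((0 & c) | 0) | a)) into ((0 & c) | 0), now ((0 & c) & ((0 & c) | 0))
step 3: absorb_and (→) rewrites ((0 & c) & ((0 & c) | 0)) into (0 & c)
step 4: absorb_and (←) rewrites c into (c & (c | b)), now (0 & (c & (c | b)))
step 5: absorb_and (←) rewrites c into (c & (c | a)), now (0 & (c & ((c & (c | a)) | b)))
step 6: absorb_and (←) rewrites (0 & (c & ((c & (c | a)) | b))) into ((0 & (c & ((c & (c | a)) | b))) & ((0 & (c & ((c & (c | a)) | b))) | b)), which is E2

YES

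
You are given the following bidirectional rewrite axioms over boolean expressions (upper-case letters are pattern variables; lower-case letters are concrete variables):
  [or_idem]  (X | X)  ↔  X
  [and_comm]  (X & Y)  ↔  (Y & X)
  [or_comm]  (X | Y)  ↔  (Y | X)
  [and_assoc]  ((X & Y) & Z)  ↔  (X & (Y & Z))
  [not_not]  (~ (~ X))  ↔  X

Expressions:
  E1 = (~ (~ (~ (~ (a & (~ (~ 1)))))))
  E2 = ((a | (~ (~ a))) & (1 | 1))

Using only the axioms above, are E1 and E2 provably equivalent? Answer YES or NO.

1. [not_not →] (~ (~ (~ (a & (~ (~ 1))))))  →  (~ (a & (~ (~ 1))));  E1 = (~ (~ (a & (~ (~ 1)))))
2. [not_not →] (~ (~ (a & (~ (~ 1)))))  →  (a & (~ (~ 1)))
3. [not_not →] (~ (~ 1))  →  1;  E1 = (a & 1)
4. [or_idem ←] a  →  (a | a);  E1 = ((a | a) & 1)
5. [or_idem ←] 1  →  (1 | 1);  E1 = ((a | a) & (1 | 1))
6. [not_not ←] a  →  (~ (~ a));  this is E2

YES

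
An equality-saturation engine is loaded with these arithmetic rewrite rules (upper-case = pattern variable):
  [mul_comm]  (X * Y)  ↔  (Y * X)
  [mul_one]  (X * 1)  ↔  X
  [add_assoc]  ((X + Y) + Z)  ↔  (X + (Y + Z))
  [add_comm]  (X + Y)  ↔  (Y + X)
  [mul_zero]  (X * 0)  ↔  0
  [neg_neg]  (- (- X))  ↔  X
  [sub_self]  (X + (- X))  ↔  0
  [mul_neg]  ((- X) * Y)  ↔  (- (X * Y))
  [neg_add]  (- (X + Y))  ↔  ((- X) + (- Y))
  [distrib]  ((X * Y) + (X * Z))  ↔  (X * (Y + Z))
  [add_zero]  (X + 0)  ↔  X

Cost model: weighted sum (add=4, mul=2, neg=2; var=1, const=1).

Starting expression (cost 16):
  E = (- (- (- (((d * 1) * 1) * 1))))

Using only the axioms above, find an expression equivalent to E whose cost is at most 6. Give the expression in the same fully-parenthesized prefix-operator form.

(1) (d * 1)  =[mul_one →]=  d    ⊢ (- (- (- ((d * 1) * 1))))
(2) ((d * 1) * 1)  =[mul_one →]=  (d * 1)    ⊢ (- (- (- (d * 1))))
(3) (- (- (- (d * 1))))  =[neg_neg →]=  (- (d * 1))    ⊢ cost 6, within 6

(- (d * 1))   [cost 6]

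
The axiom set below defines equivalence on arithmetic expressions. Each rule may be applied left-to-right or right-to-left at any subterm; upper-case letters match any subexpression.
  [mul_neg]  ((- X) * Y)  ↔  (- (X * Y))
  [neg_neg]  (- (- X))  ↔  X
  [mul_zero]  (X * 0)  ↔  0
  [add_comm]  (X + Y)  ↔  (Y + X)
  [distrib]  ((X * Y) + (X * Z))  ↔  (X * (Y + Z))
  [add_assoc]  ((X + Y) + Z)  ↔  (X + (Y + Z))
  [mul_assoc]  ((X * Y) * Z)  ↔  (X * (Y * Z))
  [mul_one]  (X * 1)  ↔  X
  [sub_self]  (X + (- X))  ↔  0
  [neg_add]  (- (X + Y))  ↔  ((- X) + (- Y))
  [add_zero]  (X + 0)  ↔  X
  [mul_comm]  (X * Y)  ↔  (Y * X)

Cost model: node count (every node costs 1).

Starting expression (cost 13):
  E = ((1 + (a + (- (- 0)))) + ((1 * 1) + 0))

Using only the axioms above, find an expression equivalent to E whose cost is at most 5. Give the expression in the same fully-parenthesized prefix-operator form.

((1 + a) + 1)   [cost 5]

(1) (- (- 0))  =[neg_neg →]=  0    ⊢ ((1 + (a + 0)) + ((1 * 1) + 0))
(2) (1 * 1)  =[mul_one →]=  1    ⊢ ((1 + (a + 0)) + (1 + 0))
(3) (1 + 0)  =[add_zero →]=  1    ⊢ ((1 + (a + 0)) + 1)
(4) (a + 0)  =[add_zero →]=  a    ⊢ cost 5, within 5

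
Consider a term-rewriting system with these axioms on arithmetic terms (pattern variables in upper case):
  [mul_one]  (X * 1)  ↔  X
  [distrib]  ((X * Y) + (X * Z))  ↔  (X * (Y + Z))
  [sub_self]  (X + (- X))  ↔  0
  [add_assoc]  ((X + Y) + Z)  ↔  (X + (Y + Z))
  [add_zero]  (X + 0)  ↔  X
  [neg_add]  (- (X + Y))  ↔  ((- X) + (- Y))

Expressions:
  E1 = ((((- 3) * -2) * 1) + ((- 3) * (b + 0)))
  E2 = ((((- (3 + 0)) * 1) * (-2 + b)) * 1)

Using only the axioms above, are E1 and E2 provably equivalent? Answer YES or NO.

1. [add_zero →] (b + 0)  →  b;  E1 = ((((- 3) * -2) * 1) + ((- 3) * b))
2. [mul_one →] (((- 3) * -2) * 1)  →  ((- 3) * -2);  E1 = (((- 3) * -2) + ((- 3) * b))
3. [distrib →] (((- 3) * -2) + ((- 3) * b))  →  ((- 3) * (-2 + b))
4. [add_zero ←] 3  →  (3 + 0);  E1 = ((- (3 + 0)) * (-2 + b))
5. [mul_one ←] (- (3 + 0))  →  ((- (3 + 0)) * 1);  E1 = (((- (3 + 0)) * 1) * (-2 + b))
6. [mul_one ←] (((- (3 + 0)) * 1) * (-2 + b))  →  ((((- (3 + 0)) * 1) * (-2 + b)) * 1);  this is E2

YES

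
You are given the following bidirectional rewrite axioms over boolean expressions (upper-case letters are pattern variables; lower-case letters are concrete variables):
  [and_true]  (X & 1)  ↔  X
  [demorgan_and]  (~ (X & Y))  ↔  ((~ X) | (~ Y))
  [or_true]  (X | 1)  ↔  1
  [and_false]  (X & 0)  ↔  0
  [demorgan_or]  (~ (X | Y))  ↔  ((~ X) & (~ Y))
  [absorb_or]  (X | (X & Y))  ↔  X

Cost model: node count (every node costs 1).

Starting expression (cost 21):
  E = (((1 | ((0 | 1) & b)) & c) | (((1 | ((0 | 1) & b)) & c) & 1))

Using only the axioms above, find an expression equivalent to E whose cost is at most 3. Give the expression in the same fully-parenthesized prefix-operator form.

(1 & c)   [cost 3]

1. [absorb_or →] (((1 | ((0 | 1) & b)) & c) | (((1 | ((0 | 1) & b)) & c) & 1))  →  ((1 | ((0 | 1) & b)) & c)
2. [or_true →] (0 | 1)  →  1;  E = ((1 | (1 & b)) & c)
3. [absorb_or →] (1 | (1 & b))  →  1;  cost 3 ≤ 3, done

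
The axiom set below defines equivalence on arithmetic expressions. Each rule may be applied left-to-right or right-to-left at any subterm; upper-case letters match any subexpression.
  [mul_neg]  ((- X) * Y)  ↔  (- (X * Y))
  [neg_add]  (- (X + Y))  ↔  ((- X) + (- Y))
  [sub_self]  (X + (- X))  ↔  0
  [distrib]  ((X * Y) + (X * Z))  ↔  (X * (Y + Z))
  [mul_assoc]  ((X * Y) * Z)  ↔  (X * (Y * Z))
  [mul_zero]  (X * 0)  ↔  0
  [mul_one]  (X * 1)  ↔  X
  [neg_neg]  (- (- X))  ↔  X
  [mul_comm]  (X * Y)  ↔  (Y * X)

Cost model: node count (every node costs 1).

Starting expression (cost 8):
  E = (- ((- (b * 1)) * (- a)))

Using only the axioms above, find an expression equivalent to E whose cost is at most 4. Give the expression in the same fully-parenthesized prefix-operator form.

(b * (- a))   [cost 4]

step 1: mul_one (→) rewrites (b * 1) into b, now (- ((- b) * (- a)))
step 2: mul_neg (→) rewrites ((- b) * (- a)) into (- (b * (- a))), now (- (- (b * (- a))))
step 3: neg_neg (→) rewrites (- (- (b * (- a)))) into (b * (- a)), reaching cost 4 (bound 4)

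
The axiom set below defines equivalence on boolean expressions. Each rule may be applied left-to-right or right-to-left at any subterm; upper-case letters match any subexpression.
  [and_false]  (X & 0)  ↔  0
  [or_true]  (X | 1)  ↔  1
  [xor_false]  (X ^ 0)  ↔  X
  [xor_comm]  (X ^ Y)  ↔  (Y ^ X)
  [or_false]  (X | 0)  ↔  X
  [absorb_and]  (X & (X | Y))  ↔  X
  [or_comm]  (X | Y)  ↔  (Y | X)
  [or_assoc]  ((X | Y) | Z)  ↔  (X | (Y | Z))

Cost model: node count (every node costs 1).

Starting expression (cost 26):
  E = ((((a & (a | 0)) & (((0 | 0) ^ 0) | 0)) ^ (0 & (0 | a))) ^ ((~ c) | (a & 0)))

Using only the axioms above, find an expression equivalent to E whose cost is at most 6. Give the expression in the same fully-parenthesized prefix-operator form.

1. [or_false →] (0 | 0)  →  0;  E = ((((a & (a | 0)) & ((0 ^ 0) | 0)) ^ (0 & (0 | a))) ^ ((~ c) | (a & 0)))
2. [and_false →] (a & 0)  →  0;  E = ((((a & (a | 0)) & ((0 ^ 0) | 0)) ^ (0 & (0 | a))) ^ ((~ c) | 0))
3. [or_false →] ((0 ^ 0) | 0)  →  (0 ^ 0);  E = ((((a & (a | 0)) & (0 ^ 0)) ^ (0 & (0 | a))) ^ ((~ c) | 0))
4. [xor_false →] (0 ^ 0)  →  0;  E = ((((a & (a | 0)) & 0) ^ (0 & (0 | a))) ^ ((~ c) | 0))
5. [absorb_and →] (a & (a | 0))  →  a;  E = (((a & 0) ^ (0 & (0 | a))) ^ ((~ c) | 0))
6. [or_false →] ((~ c) | 0)  →  (~ c);  E = (((a & 0) ^ (0 & (0 | a))) ^ (~ c))
7. [absorb_and →] (0 & (0 | a))  →  0;  E = (((a & 0) ^ 0) ^ (~ c))
8. [xor_false →] ((a & 0) ^ 0)  →  (a & 0);  cost 6 ≤ 6, done

((a & 0) ^ (~ c))   [cost 6]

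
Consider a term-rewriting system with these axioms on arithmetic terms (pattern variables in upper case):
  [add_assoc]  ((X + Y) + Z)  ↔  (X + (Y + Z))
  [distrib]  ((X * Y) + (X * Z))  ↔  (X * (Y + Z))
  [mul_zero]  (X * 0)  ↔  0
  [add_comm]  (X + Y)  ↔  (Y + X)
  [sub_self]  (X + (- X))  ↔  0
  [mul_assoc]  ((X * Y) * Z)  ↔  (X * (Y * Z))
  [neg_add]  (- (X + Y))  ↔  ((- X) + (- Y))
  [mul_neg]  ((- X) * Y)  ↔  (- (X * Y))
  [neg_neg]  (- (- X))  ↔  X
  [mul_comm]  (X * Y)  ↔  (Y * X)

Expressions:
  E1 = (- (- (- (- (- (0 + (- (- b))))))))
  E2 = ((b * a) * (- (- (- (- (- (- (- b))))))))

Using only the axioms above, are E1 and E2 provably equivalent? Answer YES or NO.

NO

The axioms are sound identities: if E1 ↔* E2 then E1 and E2 evaluate identically under any assignment.
Under a=0, b=1: E1 evaluates to -1, E2 to 0. Distinct ⇒ no rewrite sequence connects them.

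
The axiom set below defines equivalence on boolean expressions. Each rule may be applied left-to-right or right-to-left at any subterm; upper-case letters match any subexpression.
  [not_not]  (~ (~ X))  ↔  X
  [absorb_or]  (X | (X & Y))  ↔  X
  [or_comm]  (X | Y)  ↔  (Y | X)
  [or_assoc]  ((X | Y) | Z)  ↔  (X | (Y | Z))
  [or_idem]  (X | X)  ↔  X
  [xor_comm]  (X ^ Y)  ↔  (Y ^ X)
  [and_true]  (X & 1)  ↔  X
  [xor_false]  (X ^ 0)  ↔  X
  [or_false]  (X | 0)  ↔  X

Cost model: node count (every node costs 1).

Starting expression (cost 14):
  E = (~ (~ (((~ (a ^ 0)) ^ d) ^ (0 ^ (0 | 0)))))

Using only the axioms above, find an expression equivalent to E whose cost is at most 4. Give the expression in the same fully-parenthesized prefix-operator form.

((~ a) ^ d)   [cost 4]

1. [not_not →] (~ (~ (((~ (a ^ 0)) ^ d) ^ (0 ^ (0 | 0)))))  →  (((~ (a ^ 0)) ^ d) ^ (0 ^ (0 | 0)))
2. [or_false →] (0 | 0)  →  0;  E = (((~ (a ^ 0)) ^ d) ^ (0 ^ 0))
3. [xor_false →] (0 ^ 0)  →  0;  E = (((~ (a ^ 0)) ^ d) ^ 0)
4. [xor_false →] (a ^ 0)  →  a;  E = (((~ a) ^ d) ^ 0)
5. [xor_false →] (((~ a) ^ d) ^ 0)  →  ((~ a) ^ d);  cost 4 ≤ 4, done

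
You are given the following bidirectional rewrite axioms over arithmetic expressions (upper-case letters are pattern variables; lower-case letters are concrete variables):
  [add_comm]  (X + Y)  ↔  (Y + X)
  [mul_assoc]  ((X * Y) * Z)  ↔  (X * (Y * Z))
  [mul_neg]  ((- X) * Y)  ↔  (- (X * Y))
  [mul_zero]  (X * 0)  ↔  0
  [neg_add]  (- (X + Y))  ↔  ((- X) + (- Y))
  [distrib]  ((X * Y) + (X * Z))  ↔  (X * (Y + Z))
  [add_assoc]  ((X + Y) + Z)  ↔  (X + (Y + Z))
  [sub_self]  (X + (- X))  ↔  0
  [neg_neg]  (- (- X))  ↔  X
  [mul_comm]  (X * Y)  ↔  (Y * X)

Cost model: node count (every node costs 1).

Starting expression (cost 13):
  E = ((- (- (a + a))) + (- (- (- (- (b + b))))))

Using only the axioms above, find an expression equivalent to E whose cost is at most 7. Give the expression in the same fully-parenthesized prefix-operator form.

step 1: neg_neg (→) rewrites (- (- (- (b + b)))) into (- (b + b)), now ((- (- (a + a))) + (- (- (b + b))))
step 2: neg_neg (→) rewrites (- (- (a + a))) into (a + a), now ((a + a) + (- (- (b + b))))
step 3: neg_neg (→) rewrites (- (- (b + b))) into (b + b), reaching cost 7 (bound 7)

((a + a) + (b + b))   [cost 7]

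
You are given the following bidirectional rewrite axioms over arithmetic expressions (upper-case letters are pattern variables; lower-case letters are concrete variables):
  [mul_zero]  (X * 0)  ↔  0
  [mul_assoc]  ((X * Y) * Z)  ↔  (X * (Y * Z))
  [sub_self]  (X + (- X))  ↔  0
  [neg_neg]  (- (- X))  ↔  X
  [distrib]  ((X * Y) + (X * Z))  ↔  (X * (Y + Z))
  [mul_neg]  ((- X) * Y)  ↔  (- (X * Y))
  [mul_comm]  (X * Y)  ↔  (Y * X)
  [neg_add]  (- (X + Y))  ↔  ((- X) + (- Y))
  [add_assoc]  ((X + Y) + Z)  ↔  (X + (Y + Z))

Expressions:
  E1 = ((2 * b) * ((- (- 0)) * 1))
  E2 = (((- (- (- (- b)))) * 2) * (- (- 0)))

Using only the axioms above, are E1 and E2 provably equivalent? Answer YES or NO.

YES

step 1: mul_comm (→) rewrites ((- (- 0)) * 1) into (1 * (- (- 0))), now ((2 * b) * (1 * (- (- 0))))
step 2: neg_neg (→) rewrites (- (- 0)) into 0, now ((2 * b) * (1 * 0))
step 3: mul_zero (→) rewrites (1 * 0) into 0, now ((2 * b) * 0)
step 4: neg_neg (←) rewrites 0 into (- (- 0)), now ((2 * b) * (- (- 0)))
step 5: neg_neg (←) rewrites b into (- (- b)), now ((2 * (- (- b))) * (- (- 0)))
step 6: mul_comm (→) rewrites (2 * (- (- b))) into ((- (- b)) * 2), now (((- (- b)) * 2) * (- (- 0)))
step 7: neg_neg (←) rewrites b into (- (- b)), which is E2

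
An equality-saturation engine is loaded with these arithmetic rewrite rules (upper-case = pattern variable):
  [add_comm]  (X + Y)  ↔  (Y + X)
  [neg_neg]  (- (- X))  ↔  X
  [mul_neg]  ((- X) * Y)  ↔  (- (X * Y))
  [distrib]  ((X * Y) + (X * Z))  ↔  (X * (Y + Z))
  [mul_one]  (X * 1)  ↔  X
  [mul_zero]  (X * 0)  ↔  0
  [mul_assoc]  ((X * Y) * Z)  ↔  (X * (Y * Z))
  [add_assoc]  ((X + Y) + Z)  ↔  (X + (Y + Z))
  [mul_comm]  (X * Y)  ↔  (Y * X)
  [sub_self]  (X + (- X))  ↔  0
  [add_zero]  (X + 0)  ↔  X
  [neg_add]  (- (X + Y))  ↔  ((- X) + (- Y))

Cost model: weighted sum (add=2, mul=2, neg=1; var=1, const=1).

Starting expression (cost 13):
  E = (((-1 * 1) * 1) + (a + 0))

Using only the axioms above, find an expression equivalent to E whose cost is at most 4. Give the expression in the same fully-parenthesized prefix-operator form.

(a + -1)   [cost 4]

step 1: mul_one (→) rewrites ((-1 * 1) * 1) into (-1 * 1), now ((-1 * 1) + (a + 0))
step 2: add_zero (→) rewrites (a + 0) into a, now ((-1 * 1) + a)
step 3: add_comm (→) rewrites ((-1 * 1) + a) into (a + (-1 * 1))
step 4: mul_one (→) rewrites (-1 * 1) into -1, reaching cost 4 (bound 4)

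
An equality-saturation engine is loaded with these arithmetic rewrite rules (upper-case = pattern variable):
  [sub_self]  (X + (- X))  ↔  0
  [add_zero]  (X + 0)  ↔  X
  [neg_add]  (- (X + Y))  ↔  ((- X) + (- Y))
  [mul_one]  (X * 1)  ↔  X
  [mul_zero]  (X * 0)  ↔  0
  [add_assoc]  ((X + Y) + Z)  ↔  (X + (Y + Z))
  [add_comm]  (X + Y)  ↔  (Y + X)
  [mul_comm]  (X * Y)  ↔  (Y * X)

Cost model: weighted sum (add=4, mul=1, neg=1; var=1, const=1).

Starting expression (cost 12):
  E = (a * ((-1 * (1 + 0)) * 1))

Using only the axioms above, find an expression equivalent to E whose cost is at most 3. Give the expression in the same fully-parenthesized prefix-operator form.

(a * -1)   [cost 3]

(1) (1 + 0)  =[add_zero →]=  1    ⊢ (a * ((-1 * 1) * 1))
(2) ((-1 * 1) * 1)  =[mul_one →]=  (-1 * 1)    ⊢ (a * (-1 * 1))
(3) (-1 * 1)  =[mul_one →]=  -1    ⊢ cost 3, within 3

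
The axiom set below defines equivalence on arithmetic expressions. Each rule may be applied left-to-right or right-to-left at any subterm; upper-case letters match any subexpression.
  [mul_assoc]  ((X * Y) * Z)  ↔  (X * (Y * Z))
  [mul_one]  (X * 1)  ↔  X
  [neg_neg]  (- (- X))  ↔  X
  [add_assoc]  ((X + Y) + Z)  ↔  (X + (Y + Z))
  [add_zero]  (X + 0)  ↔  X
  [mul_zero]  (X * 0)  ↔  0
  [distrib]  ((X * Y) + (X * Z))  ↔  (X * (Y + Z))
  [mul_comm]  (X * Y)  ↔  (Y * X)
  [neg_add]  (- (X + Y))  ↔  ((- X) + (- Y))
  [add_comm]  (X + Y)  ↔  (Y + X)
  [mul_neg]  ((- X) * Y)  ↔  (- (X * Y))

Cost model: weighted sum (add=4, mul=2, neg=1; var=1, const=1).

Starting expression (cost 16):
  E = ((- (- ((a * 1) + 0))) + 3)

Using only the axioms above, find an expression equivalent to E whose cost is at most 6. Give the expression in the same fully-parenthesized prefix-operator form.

(a + 3)   [cost 6]

(1) (a * 1)  =[mul_one →]=  a    ⊢ ((- (- (a + 0))) + 3)
(2) (a + 0)  =[add_zero →]=  a    ⊢ ((- (- a)) + 3)
(3) (- (- a))  =[neg_neg →]=  a    ⊢ cost 6, within 6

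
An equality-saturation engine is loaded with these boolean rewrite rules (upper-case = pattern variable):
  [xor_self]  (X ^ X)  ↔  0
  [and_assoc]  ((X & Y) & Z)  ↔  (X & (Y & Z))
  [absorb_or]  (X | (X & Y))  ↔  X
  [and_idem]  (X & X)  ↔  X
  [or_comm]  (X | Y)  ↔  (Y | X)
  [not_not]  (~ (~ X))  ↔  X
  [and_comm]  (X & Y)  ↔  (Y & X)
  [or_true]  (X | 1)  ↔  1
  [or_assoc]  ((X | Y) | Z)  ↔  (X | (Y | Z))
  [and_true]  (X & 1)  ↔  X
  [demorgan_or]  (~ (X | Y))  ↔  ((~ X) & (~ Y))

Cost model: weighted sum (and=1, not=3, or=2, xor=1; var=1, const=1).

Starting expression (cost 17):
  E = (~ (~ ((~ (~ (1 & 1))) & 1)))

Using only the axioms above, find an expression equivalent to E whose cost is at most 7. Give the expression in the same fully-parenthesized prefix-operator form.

(~ (~ 1))   [cost 7]

step 1: and_idem (→) rewrites (1 & 1) into 1, now (~ (~ ((~ (~ 1)) & 1)))
step 2: not_not (→) rewrites (~ (~ 1)) into 1, now (~ (~ (1 & 1)))
step 3: and_idem (→) rewrites (1 & 1) into 1, reaching cost 7 (bound 7)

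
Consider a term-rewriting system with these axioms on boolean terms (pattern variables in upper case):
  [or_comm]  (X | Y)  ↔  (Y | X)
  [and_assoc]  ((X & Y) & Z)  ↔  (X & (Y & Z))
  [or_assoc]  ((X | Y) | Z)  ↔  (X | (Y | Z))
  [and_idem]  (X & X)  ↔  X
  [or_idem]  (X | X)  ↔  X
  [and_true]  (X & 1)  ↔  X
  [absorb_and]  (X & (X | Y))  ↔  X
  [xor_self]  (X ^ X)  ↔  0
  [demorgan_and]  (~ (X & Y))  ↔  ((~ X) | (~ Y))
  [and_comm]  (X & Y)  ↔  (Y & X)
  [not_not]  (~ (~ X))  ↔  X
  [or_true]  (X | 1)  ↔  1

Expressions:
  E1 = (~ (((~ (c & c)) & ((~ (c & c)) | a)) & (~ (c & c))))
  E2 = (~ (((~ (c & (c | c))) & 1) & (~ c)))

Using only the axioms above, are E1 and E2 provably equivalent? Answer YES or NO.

YES

1. [absorb_and →] ((~ (c & c)) & ((~ (c & c)) | a))  →  (~ (c & c));  E1 = (~ ((~ (c & c)) & (~ (c & c))))
2. [and_idem →] ((~ (c & c)) & (~ (c & c)))  →  (~ (c & c));  E1 = (~ (~ (c & c)))
3. [and_idem →] (c & c)  →  c;  E1 = (~ (~ c))
4. [and_idem ←] (~ c)  →  ((~ c) & (~ c));  E1 = (~ ((~ c) & (~ c)))
5. [and_true ←] (~ c)  →  ((~ c) & 1);  E1 = (~ (((~ c) & 1) & (~ c)))
6. [absorb_and ←] c  →  (c & (c | c));  this is E2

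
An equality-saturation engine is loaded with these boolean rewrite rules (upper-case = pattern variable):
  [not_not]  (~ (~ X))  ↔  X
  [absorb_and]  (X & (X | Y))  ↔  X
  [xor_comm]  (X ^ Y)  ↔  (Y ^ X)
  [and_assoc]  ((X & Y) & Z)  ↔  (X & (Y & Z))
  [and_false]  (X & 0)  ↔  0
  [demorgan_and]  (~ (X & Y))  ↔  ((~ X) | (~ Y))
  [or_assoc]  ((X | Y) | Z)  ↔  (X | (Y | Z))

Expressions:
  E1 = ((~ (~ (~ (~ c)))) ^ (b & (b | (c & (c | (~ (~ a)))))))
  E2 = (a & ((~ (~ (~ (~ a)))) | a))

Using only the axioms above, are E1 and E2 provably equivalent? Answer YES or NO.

NO

All listed rules preserve value, hence provable equivalence implies equal values everywhere; look for a separating assignment.
a=0, b=0, c=1 gives E1 ↦ 1, E2 ↦ 0; values differ ⇒ not provably equivalent.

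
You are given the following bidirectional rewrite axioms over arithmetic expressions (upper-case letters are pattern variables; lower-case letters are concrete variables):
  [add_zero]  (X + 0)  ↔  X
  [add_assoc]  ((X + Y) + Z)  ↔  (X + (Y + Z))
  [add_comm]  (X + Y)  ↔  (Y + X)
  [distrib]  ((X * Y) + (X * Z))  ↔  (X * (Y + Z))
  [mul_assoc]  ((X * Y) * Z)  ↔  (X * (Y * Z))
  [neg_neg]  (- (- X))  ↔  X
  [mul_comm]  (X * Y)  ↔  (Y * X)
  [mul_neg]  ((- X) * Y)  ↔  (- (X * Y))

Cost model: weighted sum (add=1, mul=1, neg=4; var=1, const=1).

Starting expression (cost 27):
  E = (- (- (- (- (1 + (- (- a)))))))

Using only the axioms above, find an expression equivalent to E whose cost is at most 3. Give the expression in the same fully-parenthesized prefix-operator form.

(1 + a)   [cost 3]

step 1: neg_neg (→) rewrites (- (- (1 + (- (- a))))) into (1 + (- (- a))), now (- (- (1 + (- (- a)))))
step 2: neg_neg (→) rewrites (- (- (1 + (- (- a))))) into (1 + (- (- a)))
step 3: neg_neg (→) rewrites (- (- a)) into a, reaching cost 3 (bound 3)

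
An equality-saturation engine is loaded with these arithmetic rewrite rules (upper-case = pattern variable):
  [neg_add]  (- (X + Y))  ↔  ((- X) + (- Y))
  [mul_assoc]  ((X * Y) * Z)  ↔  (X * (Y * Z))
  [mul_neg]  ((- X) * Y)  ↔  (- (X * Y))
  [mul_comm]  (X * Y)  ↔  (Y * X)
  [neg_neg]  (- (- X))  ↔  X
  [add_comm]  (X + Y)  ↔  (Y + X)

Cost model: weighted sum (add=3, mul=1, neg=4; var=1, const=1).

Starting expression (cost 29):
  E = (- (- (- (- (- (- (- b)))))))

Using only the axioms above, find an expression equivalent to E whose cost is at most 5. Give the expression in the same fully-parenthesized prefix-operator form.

(- b)   [cost 5]

(1) (- (- (- b)))  =[neg_neg →]=  (- b)    ⊢ (- (- (- (- (- b)))))
(2) (- (- b))  =[neg_neg →]=  b    ⊢ (- (- (- b)))
(3) (- (- b))  =[neg_neg →]=  b    ⊢ cost 5, within 5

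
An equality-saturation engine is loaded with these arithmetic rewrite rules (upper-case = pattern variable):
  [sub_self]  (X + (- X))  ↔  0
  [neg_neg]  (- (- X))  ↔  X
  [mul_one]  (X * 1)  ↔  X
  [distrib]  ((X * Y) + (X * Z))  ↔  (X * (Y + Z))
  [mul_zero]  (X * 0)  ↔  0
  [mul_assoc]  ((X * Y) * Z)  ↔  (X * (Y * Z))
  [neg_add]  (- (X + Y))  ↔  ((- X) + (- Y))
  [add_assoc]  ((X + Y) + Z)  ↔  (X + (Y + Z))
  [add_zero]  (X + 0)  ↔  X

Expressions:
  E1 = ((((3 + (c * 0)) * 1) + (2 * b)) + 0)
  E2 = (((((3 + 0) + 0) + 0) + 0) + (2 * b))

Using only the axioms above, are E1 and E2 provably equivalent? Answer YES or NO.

1. [mul_zero →] (c * 0)  →  0;  E1 = ((((3 + 0) * 1) + (2 * b)) + 0)
2. [add_zero →] ((((3 + 0) * 1) + (2 * b)) + 0)  →  (((3 + 0) * 1) + (2 * b))
3. [mul_one →] ((3 + 0) * 1)  →  (3 + 0);  E1 = ((3 + 0) + (2 * b))
4. [add_zero ←] (3 + 0)  →  ((3 + 0) + 0);  E1 = (((3 + 0) + 0) + (2 * b))
5. [add_zero ←] ((3 + 0) + 0)  →  (((3 + 0) + 0) + 0);  E1 = ((((3 + 0) + 0) + 0) + (2 * b))
6. [add_zero ←] ((3 + 0) + 0)  →  (((3 + 0) + 0) + 0);  this is E2

YES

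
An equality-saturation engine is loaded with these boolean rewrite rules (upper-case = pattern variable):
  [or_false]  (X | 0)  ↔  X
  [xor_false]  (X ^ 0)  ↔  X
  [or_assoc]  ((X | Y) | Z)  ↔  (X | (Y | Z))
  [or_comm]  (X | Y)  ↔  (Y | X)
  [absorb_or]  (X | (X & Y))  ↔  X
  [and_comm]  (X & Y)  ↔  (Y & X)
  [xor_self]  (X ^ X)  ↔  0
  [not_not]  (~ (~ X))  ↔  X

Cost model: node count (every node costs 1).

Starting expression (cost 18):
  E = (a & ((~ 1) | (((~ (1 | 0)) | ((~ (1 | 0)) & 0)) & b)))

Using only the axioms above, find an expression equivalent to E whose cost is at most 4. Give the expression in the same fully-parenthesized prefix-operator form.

(1) ((~ (1 | 0)) | ((~ (1 | 0)) & 0))  =[absorb_or →]=  (~ (1 | 0))    ⊢ (a & ((~ 1) | ((~ (1 | 0)) & b)))
(2) (1 | 0)  =[or_false →]=  1    ⊢ (a & ((~ 1) | ((~ 1) & b)))
(3) ((~ 1) | ((~ 1) & b))  =[absorb_or →]=  (~ 1)    ⊢ cost 4, within 4

(a & (~ 1))   [cost 4]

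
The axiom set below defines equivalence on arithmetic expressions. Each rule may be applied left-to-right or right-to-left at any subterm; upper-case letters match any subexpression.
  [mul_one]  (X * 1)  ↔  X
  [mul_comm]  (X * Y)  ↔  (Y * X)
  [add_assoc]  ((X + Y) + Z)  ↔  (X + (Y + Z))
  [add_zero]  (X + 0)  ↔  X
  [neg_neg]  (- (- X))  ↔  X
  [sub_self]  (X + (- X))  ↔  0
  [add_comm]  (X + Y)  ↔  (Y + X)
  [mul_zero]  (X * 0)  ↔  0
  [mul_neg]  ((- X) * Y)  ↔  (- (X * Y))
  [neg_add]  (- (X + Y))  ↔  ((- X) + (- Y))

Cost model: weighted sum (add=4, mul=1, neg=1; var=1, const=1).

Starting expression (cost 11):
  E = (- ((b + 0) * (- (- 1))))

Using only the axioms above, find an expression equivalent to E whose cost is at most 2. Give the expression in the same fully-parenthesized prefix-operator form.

(1) (- (- 1))  =[neg_neg →]=  1    ⊢ (- ((b + 0) * 1))
(2) (b + 0)  =[add_zero →]=  b    ⊢ (- (b * 1))
(3) (b * 1)  =[mul_one →]=  b    ⊢ cost 2, within 2

(- b)   [cost 2]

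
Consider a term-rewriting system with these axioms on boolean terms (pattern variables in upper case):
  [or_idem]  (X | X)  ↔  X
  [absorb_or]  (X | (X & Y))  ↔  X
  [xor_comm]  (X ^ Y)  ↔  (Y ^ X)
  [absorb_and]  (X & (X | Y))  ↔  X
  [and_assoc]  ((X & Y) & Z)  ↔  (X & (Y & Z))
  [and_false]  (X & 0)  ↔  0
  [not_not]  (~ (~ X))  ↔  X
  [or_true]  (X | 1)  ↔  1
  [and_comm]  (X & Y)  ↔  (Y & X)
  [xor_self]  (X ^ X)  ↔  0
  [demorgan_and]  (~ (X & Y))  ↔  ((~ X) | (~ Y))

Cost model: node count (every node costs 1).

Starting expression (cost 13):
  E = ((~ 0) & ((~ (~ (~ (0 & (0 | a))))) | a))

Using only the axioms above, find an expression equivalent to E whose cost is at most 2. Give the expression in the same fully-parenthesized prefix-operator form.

(~ 0)   [cost 2]

step 1: absorb_and (→) rewrites (0 & (0 | a)) into 0, now ((~ 0) & ((~ (~ (~ 0))) | a))
step 2: not_not (→) rewrites (~ (~ (~ 0))) into (~ 0), now ((~ 0) & ((~ 0) | a))
step 3: absorb_and (→) rewrites ((~ 0) & ((~ 0) | a)) into (~ 0), reaching cost 2 (bound 2)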